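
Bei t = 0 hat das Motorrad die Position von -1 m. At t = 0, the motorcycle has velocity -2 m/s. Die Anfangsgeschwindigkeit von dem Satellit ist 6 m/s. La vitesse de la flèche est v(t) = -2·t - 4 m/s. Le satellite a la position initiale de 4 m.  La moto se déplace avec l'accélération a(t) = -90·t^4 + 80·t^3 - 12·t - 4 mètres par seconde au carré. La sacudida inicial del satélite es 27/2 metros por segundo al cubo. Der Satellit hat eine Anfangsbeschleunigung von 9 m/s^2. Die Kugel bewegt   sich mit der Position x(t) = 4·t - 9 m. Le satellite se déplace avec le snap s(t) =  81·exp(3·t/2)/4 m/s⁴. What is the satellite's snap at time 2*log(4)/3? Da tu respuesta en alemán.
Aus der Gleichung für den Snap s(t) = 81·exp(3·t/2)/4, setzen wir t = 2*log(4)/3 ein und erhalten s = 81.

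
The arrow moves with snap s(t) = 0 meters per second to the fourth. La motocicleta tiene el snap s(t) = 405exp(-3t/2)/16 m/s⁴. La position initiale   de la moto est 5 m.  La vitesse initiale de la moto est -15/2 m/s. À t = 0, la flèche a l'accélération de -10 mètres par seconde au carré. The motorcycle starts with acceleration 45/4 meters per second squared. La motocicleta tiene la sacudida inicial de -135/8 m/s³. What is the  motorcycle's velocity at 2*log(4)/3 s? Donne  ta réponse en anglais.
To find the answer, we compute 3 antiderivatives of s(t) = 405·exp(-3·t/2)/16. Finding the integral of s(t) and using j(0) = -135/8: j(t) = -135·exp(-3·t/2)/8. Finding the integral of j(t) and using a(0) = 45/4: a(t) = 45·exp(-3·t/2)/4. Integrating acceleration and using the initial condition v(0) = -15/2, we get v(t) = -15·exp(-3·t/2)/2. Using v(t) = -15·exp(-3·t/2)/2 and substituting t = 2*log(4)/3, we find v = -15/8.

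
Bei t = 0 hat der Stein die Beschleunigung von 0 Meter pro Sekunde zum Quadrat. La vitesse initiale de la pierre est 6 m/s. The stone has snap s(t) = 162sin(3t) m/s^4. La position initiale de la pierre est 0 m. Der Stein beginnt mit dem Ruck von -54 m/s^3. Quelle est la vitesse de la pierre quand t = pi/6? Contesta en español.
Partiendo del snap s(t) = 162·sin(3·t), tomamos 3 integrales. La antiderivada del snap, con j(0) = -54, da la sacudida: j(t) = -54·cos(3·t). La antiderivada de la sacudida, con a(0) = 0, da la aceleración: a(t) = -18·sin(3·t). Integrando la aceleración y usando la condición inicial v(0) = 6, obtenemos v(t) = 6·cos(3·t). Usando v(t) = 6·cos(3·t) y sustituyendo t = pi/6, encontramos v = 0.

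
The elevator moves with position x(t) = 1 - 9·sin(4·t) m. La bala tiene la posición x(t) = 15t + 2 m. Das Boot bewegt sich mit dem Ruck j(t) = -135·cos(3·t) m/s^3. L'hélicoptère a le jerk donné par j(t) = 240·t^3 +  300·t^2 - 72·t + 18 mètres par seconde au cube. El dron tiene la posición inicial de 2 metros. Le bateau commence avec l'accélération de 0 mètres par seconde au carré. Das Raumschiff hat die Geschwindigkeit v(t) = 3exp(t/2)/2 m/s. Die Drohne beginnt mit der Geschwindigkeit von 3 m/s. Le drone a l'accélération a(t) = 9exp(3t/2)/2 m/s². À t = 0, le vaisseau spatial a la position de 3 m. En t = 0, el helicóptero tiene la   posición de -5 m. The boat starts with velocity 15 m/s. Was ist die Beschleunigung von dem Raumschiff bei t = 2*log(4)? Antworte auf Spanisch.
Debemos derivar nuestra ecuación de la velocidad v(t) = 3·exp(t/2)/2 1 vez. La derivada de la velocidad da la aceleración: a(t) = 3·exp(t/2)/4. Usando a(t) = 3·exp(t/2)/4 y sustituyendo t = 2*log(4), encontramos a = 3.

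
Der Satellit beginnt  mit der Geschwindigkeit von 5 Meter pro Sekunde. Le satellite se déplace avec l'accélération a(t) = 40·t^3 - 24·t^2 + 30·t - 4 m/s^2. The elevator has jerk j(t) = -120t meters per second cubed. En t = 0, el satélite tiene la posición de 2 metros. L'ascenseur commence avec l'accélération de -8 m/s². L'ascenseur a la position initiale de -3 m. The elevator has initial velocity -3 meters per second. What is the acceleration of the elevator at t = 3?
Starting from jerk j(t) = -120·t, we take 1 integral. The integral of jerk is acceleration. Using a(0) = -8, we get a(t) = -60·t^2 - 8. We have acceleration a(t) = -60·t^2 - 8. Substituting t = 3: a(3) = -548.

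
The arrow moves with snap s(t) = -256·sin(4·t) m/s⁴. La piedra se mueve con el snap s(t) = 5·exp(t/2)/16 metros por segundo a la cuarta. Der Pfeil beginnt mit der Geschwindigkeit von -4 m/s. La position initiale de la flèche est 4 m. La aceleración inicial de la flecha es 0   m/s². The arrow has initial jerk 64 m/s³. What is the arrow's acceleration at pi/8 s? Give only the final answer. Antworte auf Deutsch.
a(pi/8) = 16.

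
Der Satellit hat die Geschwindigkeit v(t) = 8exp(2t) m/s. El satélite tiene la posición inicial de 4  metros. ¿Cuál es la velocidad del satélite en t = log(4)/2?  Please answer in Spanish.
Tenemos la velocidad v(t) = 8·exp(2·t). Sustituyendo t = log(4)/2: v(log(4)/2) = 32.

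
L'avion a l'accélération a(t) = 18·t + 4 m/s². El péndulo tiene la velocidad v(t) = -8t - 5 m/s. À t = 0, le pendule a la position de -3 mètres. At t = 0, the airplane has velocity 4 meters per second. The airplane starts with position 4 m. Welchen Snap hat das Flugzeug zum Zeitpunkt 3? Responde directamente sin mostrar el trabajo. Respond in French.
La réponse est 0.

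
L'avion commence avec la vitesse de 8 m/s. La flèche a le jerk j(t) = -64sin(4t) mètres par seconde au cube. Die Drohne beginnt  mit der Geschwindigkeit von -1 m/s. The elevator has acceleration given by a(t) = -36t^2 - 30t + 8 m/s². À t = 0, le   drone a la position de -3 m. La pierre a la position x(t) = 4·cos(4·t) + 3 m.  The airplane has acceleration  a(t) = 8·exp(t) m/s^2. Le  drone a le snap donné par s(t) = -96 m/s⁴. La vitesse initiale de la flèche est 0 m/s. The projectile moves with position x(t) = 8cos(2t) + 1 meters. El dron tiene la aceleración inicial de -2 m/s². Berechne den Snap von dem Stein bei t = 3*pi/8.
Wir müssen unsere Gleichung für die Position x(t) = 4·cos(4·t) + 3 4-mal ableiten. Durch Ableiten von der Position erhalten wir die Geschwindigkeit: v(t) = -16·sin(4·t). Mit d/dt von v(t) finden wir a(t) = -64·cos(4·t). Die Ableitung von der Beschleunigung ergibt den Ruck: j(t) = 256·sin(4·t). Durch Ableiten von dem Ruck erhalten wir den Snap: s(t) = 1024·cos(4·t). Wir haben den Snap s(t) = 1024·cos(4·t). Durch Einsetzen von t = 3*pi/8: s(3*pi/8) = 0.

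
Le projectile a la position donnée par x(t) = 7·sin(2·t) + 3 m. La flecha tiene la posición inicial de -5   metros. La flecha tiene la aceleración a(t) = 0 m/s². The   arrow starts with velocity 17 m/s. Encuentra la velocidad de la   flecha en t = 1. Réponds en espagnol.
Necesitamos integrar nuestra ecuación de la aceleración a(t) = 0 1 vez. La antiderivada de la aceleración, con v(0) = 17, da la velocidad: v(t) = 17. De la ecuación de la velocidad v(t) = 17, sustituimos t = 1 para obtener v = 17.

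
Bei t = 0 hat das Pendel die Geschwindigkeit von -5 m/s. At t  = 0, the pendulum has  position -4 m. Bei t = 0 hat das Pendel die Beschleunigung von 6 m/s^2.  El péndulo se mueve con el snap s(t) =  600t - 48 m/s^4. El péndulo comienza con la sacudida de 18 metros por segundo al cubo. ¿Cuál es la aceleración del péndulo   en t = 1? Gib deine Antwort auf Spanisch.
Debemos encontrar la antiderivada de nuestra ecuación del snap s(t) = 600·t - 48 2 veces. Tomando ∫s(t)dt y aplicando j(0) = 18, encontramos j(t) = 300·t^2 - 48·t + 18. Integrando la sacudida y usando la condición inicial a(0) = 6, obtenemos a(t) = 100·t^3 - 24·t^2 + 18·t + 6. De la ecuación de la aceleración a(t) = 100·t^3 - 24·t^2 + 18·t + 6, sustituimos t = 1 para obtener a = 100.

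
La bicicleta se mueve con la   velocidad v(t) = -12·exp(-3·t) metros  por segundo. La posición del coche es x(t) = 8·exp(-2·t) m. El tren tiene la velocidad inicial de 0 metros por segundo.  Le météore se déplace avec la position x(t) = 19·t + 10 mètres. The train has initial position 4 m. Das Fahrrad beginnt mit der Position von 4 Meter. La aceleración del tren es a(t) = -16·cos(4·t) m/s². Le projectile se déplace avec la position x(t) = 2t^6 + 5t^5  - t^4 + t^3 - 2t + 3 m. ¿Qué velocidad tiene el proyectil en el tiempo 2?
Partiendo de la posición x(t) = 2·t^6 + 5·t^5 - t^4 + t^3 - 2·t + 3, tomamos 1 derivada. Derivando la posición, obtenemos la velocidad: v(t) = 12·t^5 + 25·t^4 - 4·t^3 + 3·t^2 - 2. Tenemos la velocidad v(t) = 12·t^5 + 25·t^4 - 4·t^3 + 3·t^2 - 2. Sustituyendo t = 2: v(2) = 762.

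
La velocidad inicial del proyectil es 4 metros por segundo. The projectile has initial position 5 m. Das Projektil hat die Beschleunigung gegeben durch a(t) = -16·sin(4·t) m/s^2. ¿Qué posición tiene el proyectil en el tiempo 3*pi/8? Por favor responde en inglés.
Starting from acceleration a(t) = -16·sin(4·t), we take 2 antiderivatives. Finding the antiderivative of a(t) and using v(0) = 4: v(t) = 4·cos(4·t). Taking ∫v(t)dt and applying x(0) = 5, we find x(t) = sin(4·t) + 5. We have position x(t) = sin(4·t) + 5. Substituting t = 3*pi/8: x(3*pi/8) = 4.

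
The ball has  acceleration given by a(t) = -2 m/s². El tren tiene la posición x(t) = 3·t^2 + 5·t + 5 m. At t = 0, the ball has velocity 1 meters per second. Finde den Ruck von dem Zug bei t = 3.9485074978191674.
Wir müssen unsere Gleichung für die Position x(t) = 3·t^2 + 5·t + 5 3-mal ableiten. Die Ableitung von der Position ergibt die Geschwindigkeit: v(t) = 6·t + 5. Mit d/dt von v(t) finden wir a(t) = 6. Mit d/dt von a(t) finden wir j(t) = 0. Mit j(t) = 0 und Einsetzen von t = 3.9485074978191674, finden wir j = 0.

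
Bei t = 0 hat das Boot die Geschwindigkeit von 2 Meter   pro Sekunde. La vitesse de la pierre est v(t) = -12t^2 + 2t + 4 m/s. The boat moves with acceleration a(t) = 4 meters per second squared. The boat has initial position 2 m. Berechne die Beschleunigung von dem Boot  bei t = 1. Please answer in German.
Wir haben die Beschleunigung a(t) = 4. Durch Einsetzen von t = 1: a(1) = 4.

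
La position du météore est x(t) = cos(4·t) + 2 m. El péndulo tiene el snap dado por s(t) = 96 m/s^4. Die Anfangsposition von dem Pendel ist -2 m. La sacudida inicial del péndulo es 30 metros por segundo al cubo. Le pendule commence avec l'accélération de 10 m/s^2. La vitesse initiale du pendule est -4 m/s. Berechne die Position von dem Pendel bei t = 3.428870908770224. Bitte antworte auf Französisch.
En partant du snap s(t) = 96, nous prenons 4 intégrales. En intégrant le snap et en utilisant la condition initiale j(0) = 30, nous obtenons j(t) = 96·t + 30. En intégrant le jerk et en utilisant la condition initiale a(0) = 10, nous obtenons a(t) = 48·t^2 + 30·t + 10. La primitive de l'accélération, avec v(0) = -4, donne la vitesse: v(t) = 16·t^3 + 15·t^2 + 10·t - 4. L'intégrale de la vitesse est la position. En utilisant x(0) = -2, nous obtenons x(t) = 4·t^4 + 5·t^3 + 5·t^2 - 4·t - 2. De l'équation de la position x(t) = 4·t^4 + 5·t^3 + 5·t^2 - 4·t - 2, nous substituons t = 3.428870908770224 pour obtenir x = 797.561982276212.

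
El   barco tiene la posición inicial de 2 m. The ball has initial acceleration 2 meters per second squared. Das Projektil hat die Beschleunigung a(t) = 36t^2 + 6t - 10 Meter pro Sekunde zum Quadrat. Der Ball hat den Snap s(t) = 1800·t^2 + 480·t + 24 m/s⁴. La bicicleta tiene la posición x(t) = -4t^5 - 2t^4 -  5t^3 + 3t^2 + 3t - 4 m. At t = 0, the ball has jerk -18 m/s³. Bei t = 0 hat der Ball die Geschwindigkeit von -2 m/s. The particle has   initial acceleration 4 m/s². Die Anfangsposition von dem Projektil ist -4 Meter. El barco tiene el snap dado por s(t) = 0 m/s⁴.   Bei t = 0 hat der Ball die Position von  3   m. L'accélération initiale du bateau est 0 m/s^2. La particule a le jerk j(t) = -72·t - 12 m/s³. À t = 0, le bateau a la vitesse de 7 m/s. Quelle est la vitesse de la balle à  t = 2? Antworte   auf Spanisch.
Partiendo del snap s(t) = 1800·t^2 + 480·t + 24, tomamos 3 integrales. La antiderivada del snap, con j(0) = -18, da la sacudida: j(t) = 600·t^3 + 240·t^2 + 24·t - 18. Tomando ∫j(t)dt y aplicando a(0) = 2, encontramos a(t) = 150·t^4 + 80·t^3 + 12·t^2 - 18·t + 2. Integrando la aceleración y usando la condición inicial v(0) = -2, obtenemos v(t) = 30·t^5 + 20·t^4 + 4·t^3 - 9·t^2 + 2·t - 2. Usando v(t) = 30·t^5 + 20·t^4 + 4·t^3 - 9·t^2 + 2·t - 2 y sustituyendo t = 2, encontramos v = 1278.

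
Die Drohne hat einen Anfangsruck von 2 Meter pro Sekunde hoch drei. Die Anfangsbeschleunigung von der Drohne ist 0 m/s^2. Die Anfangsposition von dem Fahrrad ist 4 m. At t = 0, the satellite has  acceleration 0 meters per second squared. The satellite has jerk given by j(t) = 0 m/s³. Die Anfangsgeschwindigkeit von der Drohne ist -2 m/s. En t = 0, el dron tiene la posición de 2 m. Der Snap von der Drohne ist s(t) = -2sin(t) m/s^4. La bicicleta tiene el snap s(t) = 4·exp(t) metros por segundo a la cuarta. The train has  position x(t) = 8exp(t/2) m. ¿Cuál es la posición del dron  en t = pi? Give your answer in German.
Wir müssen unsere Gleichung für den Snap s(t) = -2·sin(t) 4-mal integrieren. Durch Integration von dem Snap und Verwendung der Anfangsbedingung j(0) = 2, erhalten wir j(t) = 2·cos(t). Die Stammfunktion von dem Ruck ist die Beschleunigung. Mit a(0) = 0 erhalten wir a(t) = 2·sin(t). Die Stammfunktion von der Beschleunigung ist die Geschwindigkeit. Mit v(0) = -2 erhalten wir v(t) = -2·cos(t). Durch Integration von der Geschwindigkeit und Verwendung der Anfangsbedingung x(0) = 2, erhalten wir x(t) = 2 - 2·sin(t). Mit x(t) = 2 - 2·sin(t) und Einsetzen von t = pi, finden wir x = 2.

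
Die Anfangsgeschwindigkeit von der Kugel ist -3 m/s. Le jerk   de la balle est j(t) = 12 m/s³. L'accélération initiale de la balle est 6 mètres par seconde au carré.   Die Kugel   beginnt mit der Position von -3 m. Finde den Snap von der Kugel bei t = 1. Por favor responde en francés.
Pour résoudre ceci, nous devons prendre 1 dérivée de notre équation du jerk j(t) = 12. La dérivée du jerk donne le snap: s(t) = 0. De l'équation du snap s(t) = 0, nous substituons t = 1 pour obtenir s = 0.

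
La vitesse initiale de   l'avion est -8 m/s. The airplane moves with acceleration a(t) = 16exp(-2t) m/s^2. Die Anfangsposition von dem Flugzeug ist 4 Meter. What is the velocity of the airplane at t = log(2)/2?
We must find the antiderivative of our acceleration equation a(t) = 16·exp(-2·t) 1 time. The integral of acceleration is velocity. Using v(0) = -8, we get v(t) = -8·exp(-2·t). We have velocity v(t) = -8·exp(-2·t). Substituting t = log(2)/2: v(log(2)/2) = -4.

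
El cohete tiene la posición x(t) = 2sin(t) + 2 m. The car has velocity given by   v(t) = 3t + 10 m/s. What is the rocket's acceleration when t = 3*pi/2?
We must differentiate our position equation x(t) = 2·sin(t) + 2 2 times. Taking d/dt of x(t), we find v(t) = 2·cos(t). The derivative of velocity gives acceleration: a(t) = -2·sin(t). Using a(t) = -2·sin(t) and substituting t = 3*pi/2, we find a = 2.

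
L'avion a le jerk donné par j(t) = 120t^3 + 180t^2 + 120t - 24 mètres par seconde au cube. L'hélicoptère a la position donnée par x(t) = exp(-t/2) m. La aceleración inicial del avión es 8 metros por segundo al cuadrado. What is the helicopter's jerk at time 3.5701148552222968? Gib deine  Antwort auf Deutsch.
Um dies zu lösen, müssen wir 3 Ableitungen unserer Gleichung für die Position x(t) = exp(-t/2) nehmen. Mit d/dt von x(t) finden wir v(t) = -exp(-t/2)/2. Durch Ableiten von der Geschwindigkeit erhalten wir die Beschleunigung: a(t) = exp(-t/2)/4. Die Ableitung von der Beschleunigung ergibt den Ruck: j(t) = -exp(-t/2)/8. Aus der Gleichung für den Ruck j(t) = -exp(-t/2)/8, setzen wir t = 3.5701148552222968 ein und erhalten j = -0.0209734281365626.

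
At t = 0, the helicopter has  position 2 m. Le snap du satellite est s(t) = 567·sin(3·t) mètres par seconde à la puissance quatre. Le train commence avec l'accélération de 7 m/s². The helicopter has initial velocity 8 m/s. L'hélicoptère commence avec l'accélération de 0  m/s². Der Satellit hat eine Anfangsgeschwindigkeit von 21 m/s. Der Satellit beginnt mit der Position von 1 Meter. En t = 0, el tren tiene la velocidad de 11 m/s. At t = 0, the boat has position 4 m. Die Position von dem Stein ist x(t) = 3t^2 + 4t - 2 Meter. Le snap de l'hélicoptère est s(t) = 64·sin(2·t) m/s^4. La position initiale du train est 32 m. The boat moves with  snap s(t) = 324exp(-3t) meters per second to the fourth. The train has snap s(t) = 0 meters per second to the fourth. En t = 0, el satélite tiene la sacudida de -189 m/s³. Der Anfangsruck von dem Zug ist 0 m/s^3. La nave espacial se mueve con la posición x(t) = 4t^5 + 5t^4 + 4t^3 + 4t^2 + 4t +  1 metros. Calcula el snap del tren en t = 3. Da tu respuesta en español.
Usando s(t) = 0 y sustituyendo t = 3, encontramos s = 0.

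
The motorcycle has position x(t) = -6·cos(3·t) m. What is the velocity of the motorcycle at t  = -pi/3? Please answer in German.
Ausgehend von der Position x(t) = -6·cos(3·t), nehmen wir 1 Ableitung. Die Ableitung von der Position ergibt die Geschwindigkeit: v(t) = 18·sin(3·t). Mit v(t) = 18·sin(3·t) und Einsetzen von t = -pi/3, finden wir v = 0.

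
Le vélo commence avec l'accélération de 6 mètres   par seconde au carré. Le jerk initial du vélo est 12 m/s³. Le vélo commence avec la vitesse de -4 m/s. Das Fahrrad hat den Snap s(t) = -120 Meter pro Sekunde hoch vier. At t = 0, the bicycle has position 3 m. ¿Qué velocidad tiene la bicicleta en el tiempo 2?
Necesitamos integrar nuestra ecuación del snap s(t) = -120 3 veces. La antiderivada del snap es la sacudida. Usando j(0) = 12, obtenemos j(t) = 12 - 120·t. Integrando la sacudida y usando la condición inicial a(0) = 6, obtenemos a(t) = -60·t^2 + 12·t + 6. Integrando la aceleración y usando la condición inicial v(0) = -4, obtenemos v(t) = -20·t^3 + 6·t^2 + 6·t - 4. De la ecuación de la velocidad v(t) = -20·t^3 + 6·t^2 + 6·t - 4, sustituimos t = 2 para obtener v = -128.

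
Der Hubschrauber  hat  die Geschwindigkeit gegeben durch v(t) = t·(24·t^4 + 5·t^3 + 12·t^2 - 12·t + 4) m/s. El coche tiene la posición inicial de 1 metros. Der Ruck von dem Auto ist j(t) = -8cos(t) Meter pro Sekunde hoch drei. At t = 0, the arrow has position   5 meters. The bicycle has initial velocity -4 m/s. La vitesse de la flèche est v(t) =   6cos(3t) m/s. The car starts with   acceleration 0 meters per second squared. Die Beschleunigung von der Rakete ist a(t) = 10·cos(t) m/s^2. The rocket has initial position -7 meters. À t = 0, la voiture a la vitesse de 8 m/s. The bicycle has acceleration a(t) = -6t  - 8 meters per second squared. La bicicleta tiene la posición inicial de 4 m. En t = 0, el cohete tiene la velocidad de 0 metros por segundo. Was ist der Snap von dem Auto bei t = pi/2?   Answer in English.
We must differentiate our jerk equation j(t) = -8·cos(t) 1 time. Taking d/dt of j(t), we find s(t) = 8·sin(t). From the given snap equation s(t) = 8·sin(t), we substitute t = pi/2 to get s = 8.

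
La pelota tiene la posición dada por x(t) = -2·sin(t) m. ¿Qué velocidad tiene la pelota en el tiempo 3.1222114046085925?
Para resolver esto, necesitamos tomar 1 derivada de nuestra ecuación de la posición x(t) = -2·sin(t). La derivada de la posición da la velocidad: v(t) = -2·cos(t). Tenemos la velocidad v(t) = -2·cos(t). Sustituyendo t = 3.1222114046085925: v(3.1222114046085925) = 1.99962437894612.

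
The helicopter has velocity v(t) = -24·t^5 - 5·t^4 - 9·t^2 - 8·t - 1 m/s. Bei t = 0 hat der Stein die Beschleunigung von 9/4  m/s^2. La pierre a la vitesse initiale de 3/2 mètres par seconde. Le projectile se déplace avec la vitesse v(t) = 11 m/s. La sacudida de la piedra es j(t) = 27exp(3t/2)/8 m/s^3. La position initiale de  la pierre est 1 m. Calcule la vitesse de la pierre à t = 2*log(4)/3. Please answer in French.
En partant du jerk j(t) = 27·exp(3·t/2)/8, nous prenons 2 primitives. En prenant ∫j(t)dt et en appliquant a(0) = 9/4, nous trouvons a(t) = 9·exp(3·t/2)/4. L'intégrale de l'accélération est la vitesse. En utilisant v(0) = 3/2, nous obtenons v(t) = 3·exp(3·t/2)/2. Nous avons la vitesse v(t) = 3·exp(3·t/2)/2. En substituant t = 2*log(4)/3: v(2*log(4)/3) = 6.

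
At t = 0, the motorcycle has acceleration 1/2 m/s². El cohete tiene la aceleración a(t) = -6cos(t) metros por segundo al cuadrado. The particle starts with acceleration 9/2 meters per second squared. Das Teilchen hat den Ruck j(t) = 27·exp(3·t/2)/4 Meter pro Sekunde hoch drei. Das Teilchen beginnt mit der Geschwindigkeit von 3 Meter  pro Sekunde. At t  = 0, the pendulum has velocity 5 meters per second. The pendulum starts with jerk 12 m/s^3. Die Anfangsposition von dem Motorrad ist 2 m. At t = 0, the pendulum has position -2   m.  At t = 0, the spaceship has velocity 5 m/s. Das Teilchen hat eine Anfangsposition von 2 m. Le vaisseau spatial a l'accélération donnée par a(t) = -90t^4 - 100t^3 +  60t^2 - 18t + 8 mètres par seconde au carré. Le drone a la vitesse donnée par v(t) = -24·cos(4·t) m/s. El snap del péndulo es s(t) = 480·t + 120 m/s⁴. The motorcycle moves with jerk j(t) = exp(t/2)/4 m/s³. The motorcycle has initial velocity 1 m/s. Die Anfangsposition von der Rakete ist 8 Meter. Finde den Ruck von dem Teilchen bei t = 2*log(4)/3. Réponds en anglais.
We have jerk j(t) = 27·exp(3·t/2)/4. Substituting t = 2*log(4)/3: j(2*log(4)/3) = 27.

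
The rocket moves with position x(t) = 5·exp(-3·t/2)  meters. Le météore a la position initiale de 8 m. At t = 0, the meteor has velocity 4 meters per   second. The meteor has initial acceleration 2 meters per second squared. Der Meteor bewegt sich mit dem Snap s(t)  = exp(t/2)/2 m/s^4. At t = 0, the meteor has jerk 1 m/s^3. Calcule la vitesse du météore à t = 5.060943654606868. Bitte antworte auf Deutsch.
Ausgehend von dem Snap s(t) = exp(t/2)/2, nehmen wir 3 Stammfunktionen. Das Integral von dem Snap ist der Ruck. Mit j(0) = 1 erhalten wir j(t) = exp(t/2). Mit ∫j(t)dt und Anwendung von a(0) = 2, finden wir a(t) = 2·exp(t/2). Die Stammfunktion von der Beschleunigung ist die Geschwindigkeit. Mit v(0) = 4 erhalten wir v(t) = 4·exp(t/2). Mit v(t) = 4·exp(t/2) und Einsetzen von t = 5.060943654606868, finden wir v = 50.2377224846968.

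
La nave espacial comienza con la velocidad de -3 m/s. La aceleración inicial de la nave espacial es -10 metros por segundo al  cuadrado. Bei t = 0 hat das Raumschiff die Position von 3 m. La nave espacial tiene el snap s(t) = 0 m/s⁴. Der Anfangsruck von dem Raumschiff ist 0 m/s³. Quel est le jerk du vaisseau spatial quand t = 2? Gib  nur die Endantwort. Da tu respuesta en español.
La respuesta es 0.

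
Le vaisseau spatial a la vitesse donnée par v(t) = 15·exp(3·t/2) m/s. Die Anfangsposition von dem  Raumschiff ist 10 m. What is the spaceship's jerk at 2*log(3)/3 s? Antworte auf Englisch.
We must differentiate our velocity equation v(t) = 15·exp(3·t/2) 2 times. The derivative of velocity gives acceleration: a(t) = 45·exp(3·t/2)/2. Taking d/dt of a(t), we find j(t) = 135·exp(3·t/2)/4. We have jerk j(t) = 135·exp(3·t/2)/4. Substituting t = 2*log(3)/3: j(2*log(3)/3) = 405/4.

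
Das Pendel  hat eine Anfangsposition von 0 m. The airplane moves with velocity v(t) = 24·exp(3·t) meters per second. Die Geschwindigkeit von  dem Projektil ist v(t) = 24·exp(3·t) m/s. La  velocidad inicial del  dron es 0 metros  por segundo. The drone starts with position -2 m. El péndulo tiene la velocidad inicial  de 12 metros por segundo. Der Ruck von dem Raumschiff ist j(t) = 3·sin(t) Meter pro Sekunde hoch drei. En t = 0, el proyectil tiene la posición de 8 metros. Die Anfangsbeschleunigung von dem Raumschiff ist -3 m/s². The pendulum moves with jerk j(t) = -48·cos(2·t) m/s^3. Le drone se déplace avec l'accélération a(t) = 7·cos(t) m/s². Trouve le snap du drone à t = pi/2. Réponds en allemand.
Wir müssen unsere Gleichung für die Beschleunigung a(t) = 7·cos(t) 2-mal ableiten. Durch Ableiten von der Beschleunigung erhalten wir den Ruck: j(t) = -7·sin(t). Die Ableitung von dem Ruck ergibt den Snap: s(t) = -7·cos(t). Wir haben den Snap s(t) = -7·cos(t). Durch Einsetzen von t = pi/2: s(pi/2) = 0.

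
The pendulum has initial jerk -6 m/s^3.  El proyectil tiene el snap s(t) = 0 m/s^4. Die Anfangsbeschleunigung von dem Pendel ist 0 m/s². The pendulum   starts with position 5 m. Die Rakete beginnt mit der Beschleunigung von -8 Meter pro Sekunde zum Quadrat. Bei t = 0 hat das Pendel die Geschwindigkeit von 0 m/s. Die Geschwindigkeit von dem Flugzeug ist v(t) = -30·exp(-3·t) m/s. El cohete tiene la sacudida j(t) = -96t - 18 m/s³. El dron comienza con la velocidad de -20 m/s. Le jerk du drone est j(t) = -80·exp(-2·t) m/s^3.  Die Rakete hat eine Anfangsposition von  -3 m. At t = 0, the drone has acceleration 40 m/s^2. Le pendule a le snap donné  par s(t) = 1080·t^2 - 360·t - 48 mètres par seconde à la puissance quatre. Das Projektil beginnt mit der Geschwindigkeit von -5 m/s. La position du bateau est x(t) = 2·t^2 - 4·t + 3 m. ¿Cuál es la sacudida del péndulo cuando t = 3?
Debemos encontrar la antiderivada de nuestra ecuación del snap s(t) = 1080·t^2 - 360·t - 48 1 vez. Tomando ∫s(t)dt y aplicando j(0) = -6, encontramos j(t) = 360·t^3 - 180·t^2 - 48·t - 6. Tenemos la sacudida j(t) = 360·t^3 - 180·t^2 - 48·t - 6. Sustituyendo t = 3: j(3) = 7950.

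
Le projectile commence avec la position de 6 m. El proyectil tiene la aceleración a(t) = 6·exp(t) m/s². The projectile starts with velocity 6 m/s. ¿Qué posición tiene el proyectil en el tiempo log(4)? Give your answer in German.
Um dies zu lösen, müssen wir 2 Integrale unserer Gleichung für die Beschleunigung a(t) = 6·exp(t) finden. Durch Integration von der Beschleunigung und Verwendung der Anfangsbedingung v(0) = 6, erhalten wir v(t) = 6·exp(t). Die Stammfunktion von der Geschwindigkeit, mit x(0) = 6, ergibt die Position: x(t) = 6·exp(t). Aus der Gleichung für die Position x(t) = 6·exp(t), setzen wir t = log(4) ein und erhalten x = 24.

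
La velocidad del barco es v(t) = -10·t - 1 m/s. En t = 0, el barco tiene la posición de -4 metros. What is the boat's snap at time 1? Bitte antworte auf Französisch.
Pour résoudre ceci, nous devons prendre 3 dérivées de notre équation de la vitesse v(t) = -10·t - 1. La dérivée de la vitesse donne l'accélération: a(t) = -10. La dérivée de l'accélération donne le jerk: j(t) = 0. En prenant d/dt de j(t), nous trouvons s(t) = 0. En utilisant s(t) = 0 et en substituant t = 1, nous trouvons s = 0.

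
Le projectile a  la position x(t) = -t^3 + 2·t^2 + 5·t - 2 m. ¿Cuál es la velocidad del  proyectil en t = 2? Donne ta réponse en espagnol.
Partiendo de la posición x(t) = -t^3 + 2·t^2 + 5·t - 2, tomamos 1 derivada. La derivada de la posición da la velocidad: v(t) = -3·t^2 + 4·t + 5. Usando v(t) = -3·t^2 + 4·t + 5 y sustituyendo t = 2, encontramos v = 1.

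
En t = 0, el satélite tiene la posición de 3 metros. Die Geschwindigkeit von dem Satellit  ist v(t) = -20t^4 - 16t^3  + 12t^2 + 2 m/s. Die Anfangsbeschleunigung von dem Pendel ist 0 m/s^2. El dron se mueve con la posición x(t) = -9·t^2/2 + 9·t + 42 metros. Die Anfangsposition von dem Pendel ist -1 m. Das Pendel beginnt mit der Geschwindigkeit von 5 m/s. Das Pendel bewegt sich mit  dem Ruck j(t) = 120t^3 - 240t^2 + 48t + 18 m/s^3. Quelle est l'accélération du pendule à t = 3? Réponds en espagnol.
Debemos encontrar la antiderivada de nuestra ecuación de la sacudida j(t) = 120·t^3 - 240·t^2 + 48·t + 18 1 vez. Tomando ∫j(t)dt y aplicando a(0) = 0, encontramos a(t) = 2·t·(15·t^3 - 40·t^2 + 12·t + 9). Usando a(t) = 2·t·(15·t^3 - 40·t^2 + 12·t + 9) y sustituyendo t = 3, encontramos a = 540.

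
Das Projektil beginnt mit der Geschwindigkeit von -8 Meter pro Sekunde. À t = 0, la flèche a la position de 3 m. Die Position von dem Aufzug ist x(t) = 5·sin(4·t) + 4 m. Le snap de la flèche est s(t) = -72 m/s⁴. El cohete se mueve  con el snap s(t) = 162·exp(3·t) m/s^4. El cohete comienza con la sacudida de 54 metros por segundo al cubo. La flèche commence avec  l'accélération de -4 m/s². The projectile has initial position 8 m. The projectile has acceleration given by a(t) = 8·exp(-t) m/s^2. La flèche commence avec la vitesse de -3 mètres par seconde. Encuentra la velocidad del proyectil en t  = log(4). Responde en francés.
En partant de l'accélération a(t) = 8·exp(-t), nous prenons 1 intégrale. En prenant ∫a(t)dt et en appliquant v(0) = -8, nous trouvons v(t) = -8·exp(-t). En utilisant v(t) = -8·exp(-t) et en substituant t = log(4), nous trouvons v = -2.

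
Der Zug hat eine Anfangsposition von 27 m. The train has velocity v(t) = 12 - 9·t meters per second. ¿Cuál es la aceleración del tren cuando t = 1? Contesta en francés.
Pour résoudre ceci, nous devons prendre 1 dérivée de notre équation de la vitesse v(t) = 12 - 9·t. La dérivée de la vitesse donne l'accélération: a(t) = -9. De l'équation de l'accélération a(t) = -9, nous substituons t = 1 pour obtenir a = -9.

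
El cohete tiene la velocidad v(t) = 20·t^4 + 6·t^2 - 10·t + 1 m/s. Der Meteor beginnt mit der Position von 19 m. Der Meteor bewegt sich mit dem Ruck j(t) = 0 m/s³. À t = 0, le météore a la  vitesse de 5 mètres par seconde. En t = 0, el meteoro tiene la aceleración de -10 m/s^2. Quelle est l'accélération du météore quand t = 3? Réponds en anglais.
We must find the integral of our jerk equation j(t) = 0 1 time. Finding the integral of j(t) and using a(0) = -10: a(t) = -10. We have acceleration a(t) = -10. Substituting t = 3: a(3) = -10.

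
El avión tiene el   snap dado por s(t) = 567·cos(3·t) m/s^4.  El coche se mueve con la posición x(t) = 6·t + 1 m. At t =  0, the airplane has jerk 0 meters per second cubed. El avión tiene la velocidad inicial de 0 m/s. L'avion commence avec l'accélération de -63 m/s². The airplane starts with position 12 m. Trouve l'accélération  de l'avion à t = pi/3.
En partant du snap s(t) = 567·cos(3·t), nous prenons 2 intégrales. En intégrant le snap et en utilisant la condition initiale j(0) = 0, nous obtenons j(t) = 189·sin(3·t). L'intégrale du jerk est l'accélération. En utilisant a(0) = -63, nous obtenons a(t) = -63·cos(3·t). Nous avons l'accélération a(t) = -63·cos(3·t). En substituant t = pi/3: a(pi/3) = 63.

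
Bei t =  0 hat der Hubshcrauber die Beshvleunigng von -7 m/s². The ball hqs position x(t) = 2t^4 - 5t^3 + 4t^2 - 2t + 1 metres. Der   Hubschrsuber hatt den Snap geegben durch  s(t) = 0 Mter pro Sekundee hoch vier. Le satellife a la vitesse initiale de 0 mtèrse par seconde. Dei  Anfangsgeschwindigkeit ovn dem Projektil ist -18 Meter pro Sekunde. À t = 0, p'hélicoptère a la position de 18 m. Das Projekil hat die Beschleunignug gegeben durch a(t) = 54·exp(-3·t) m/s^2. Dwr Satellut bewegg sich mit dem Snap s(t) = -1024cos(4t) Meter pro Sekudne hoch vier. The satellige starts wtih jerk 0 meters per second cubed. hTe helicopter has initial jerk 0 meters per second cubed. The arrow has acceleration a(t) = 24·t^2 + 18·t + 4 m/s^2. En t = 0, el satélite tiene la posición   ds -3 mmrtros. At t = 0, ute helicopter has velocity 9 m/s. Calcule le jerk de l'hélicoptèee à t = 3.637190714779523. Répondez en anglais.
Starting from snap s(t) = 0, we take 1 antiderivative. Integrating snap and using the initial condition j(0) = 0, we get j(t) = 0. Using j(t) = 0 and substituting t = 3.637190714779523, we find j = 0.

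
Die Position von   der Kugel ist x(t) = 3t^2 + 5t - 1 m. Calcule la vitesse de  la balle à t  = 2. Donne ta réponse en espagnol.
Partiendo de la posición x(t) = 3·t^2 + 5·t - 1, tomamos 1 derivada. Derivando la posición, obtenemos la velocidad: v(t) = 6·t + 5. De la ecuación de la velocidad v(t) = 6·t + 5, sustituimos t = 2 para obtener v = 17.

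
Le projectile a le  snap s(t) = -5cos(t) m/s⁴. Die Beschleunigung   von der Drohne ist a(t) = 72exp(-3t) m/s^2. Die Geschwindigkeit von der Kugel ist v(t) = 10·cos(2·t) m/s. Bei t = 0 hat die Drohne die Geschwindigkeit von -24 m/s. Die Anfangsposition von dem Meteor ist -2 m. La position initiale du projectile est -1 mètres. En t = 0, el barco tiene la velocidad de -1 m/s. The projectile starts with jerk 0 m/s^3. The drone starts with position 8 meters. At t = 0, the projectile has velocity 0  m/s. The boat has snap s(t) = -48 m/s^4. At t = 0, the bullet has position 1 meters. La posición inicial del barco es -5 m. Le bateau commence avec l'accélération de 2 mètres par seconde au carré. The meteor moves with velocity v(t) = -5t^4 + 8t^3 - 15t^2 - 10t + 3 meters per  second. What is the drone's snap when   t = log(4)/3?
Starting from acceleration a(t) = 72·exp(-3·t), we take 2 derivatives. Taking d/dt of a(t), we find j(t) = -216·exp(-3·t). Taking d/dt of j(t), we find s(t) = 648·exp(-3·t). We have snap s(t) = 648·exp(-3·t). Substituting t = log(4)/3: s(log(4)/3) = 162.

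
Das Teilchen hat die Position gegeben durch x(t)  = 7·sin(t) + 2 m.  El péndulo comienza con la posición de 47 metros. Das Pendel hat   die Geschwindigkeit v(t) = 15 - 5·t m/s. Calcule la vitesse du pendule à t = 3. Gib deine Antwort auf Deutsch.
Wir haben die Geschwindigkeit v(t) = 15 - 5·t. Durch Einsetzen von t = 3: v(3) = 0.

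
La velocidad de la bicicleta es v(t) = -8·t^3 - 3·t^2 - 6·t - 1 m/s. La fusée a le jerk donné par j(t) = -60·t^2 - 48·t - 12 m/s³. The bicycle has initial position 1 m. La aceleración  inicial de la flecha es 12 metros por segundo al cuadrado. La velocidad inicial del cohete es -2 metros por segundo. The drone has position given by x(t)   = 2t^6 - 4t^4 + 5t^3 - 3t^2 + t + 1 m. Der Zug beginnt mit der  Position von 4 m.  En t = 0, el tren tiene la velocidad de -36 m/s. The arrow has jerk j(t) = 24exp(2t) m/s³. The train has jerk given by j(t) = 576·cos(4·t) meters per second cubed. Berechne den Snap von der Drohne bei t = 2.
Ausgehend von der Position x(t) = 2·t^6 - 4·t^4 + 5·t^3 - 3·t^2 + t + 1, nehmen wir 4 Ableitungen. Durch Ableiten von der Position erhalten wir die Geschwindigkeit: v(t) = 12·t^5 - 16·t^3 + 15·t^2 - 6·t + 1. Die Ableitung von der Geschwindigkeit ergibt die Beschleunigung: a(t) = 60·t^4 - 48·t^2 + 30·t - 6. Durch Ableiten von der Beschleunigung erhalten wir den Ruck: j(t) = 240·t^3 - 96·t + 30. Die Ableitung von dem Ruck ergibt den Snap: s(t) = 720·t^2 - 96. Aus der Gleichung für den Snap s(t) = 720·t^2 - 96, setzen wir t = 2 ein und erhalten s = 2784.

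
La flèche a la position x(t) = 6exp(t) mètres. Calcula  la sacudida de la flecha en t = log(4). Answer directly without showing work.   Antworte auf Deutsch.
j(log(4)) = 24.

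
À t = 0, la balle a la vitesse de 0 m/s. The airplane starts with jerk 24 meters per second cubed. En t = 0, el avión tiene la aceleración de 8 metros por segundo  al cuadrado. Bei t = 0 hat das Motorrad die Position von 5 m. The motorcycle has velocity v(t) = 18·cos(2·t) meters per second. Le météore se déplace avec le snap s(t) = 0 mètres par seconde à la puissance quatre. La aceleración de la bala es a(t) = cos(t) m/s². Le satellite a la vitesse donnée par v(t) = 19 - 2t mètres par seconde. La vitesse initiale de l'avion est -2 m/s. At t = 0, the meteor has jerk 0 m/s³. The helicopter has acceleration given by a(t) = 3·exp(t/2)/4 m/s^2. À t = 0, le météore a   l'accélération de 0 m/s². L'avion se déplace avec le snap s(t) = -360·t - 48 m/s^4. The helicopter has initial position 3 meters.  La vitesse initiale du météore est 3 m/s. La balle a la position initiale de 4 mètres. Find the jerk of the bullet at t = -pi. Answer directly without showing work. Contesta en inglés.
The jerk at t = -pi is j = 0.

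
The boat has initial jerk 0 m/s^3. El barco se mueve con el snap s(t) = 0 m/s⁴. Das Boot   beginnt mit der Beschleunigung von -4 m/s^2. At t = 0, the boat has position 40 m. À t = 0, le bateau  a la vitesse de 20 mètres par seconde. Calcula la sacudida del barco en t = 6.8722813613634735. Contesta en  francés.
Nous devons trouver l'intégrale de notre équation du snap s(t) = 0 1 fois. L'intégrale du snap est le jerk. En utilisant j(0) = 0, nous obtenons j(t) = 0. En utilisant j(t) = 0 et en substituant t = 6.8722813613634735, nous trouvons j = 0.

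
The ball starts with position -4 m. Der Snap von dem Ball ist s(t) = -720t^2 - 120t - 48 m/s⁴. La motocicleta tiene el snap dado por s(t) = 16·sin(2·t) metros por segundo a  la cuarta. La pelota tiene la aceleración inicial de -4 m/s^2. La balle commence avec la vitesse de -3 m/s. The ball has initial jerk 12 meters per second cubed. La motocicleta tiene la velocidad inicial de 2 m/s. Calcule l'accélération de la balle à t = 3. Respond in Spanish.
Para resolver esto, necesitamos tomar 2 antiderivadas de nuestra ecuación del snap s(t) = -720·t^2 - 120·t - 48. Tomando ∫s(t)dt y aplicando j(0) = 12, encontramos j(t) = -240·t^3 - 60·t^2 - 48·t + 12. Integrando la sacudida y usando la condición inicial a(0) = -4, obtenemos a(t) = -60·t^4 - 20·t^3 - 24·t^2 + 12·t - 4. De la ecuación de la aceleración a(t) = -60·t^4 - 20·t^3 - 24·t^2 + 12·t - 4, sustituimos t = 3 para obtener a = -5584.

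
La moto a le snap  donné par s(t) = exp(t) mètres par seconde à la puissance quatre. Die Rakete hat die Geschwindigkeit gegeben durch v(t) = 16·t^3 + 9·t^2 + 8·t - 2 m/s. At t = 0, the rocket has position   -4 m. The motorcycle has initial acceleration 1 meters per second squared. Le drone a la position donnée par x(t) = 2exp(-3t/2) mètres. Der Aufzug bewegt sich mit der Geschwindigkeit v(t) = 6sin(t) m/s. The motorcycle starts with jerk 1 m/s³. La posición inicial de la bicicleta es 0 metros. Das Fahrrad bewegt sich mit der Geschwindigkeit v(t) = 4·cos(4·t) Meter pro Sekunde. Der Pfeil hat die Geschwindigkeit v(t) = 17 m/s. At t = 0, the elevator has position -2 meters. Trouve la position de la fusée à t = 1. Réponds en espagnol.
Partiendo de la velocidad v(t) = 16·t^3 + 9·t^2 + 8·t - 2, tomamos 1 integral. Integrando la velocidad y usando la condición inicial x(0) = -4, obtenemos x(t) = 4·t^4 + 3·t^3 + 4·t^2 - 2·t - 4. Usando x(t) = 4·t^4 + 3·t^3 + 4·t^2 - 2·t - 4 y sustituyendo t = 1, encontramos x = 5.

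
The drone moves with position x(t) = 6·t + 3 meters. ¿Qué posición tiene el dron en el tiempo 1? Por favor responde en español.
Usando x(t) = 6·t + 3 y sustituyendo t = 1, encontramos x = 9.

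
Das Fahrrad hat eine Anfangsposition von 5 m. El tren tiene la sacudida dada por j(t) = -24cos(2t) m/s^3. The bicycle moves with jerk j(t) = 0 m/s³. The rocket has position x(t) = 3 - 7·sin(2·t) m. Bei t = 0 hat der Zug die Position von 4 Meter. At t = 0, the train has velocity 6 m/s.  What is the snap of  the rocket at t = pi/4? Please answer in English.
We must differentiate our position equation x(t) = 3 - 7·sin(2·t) 4 times. The derivative of position gives velocity: v(t) = -14·cos(2·t). Taking d/dt of v(t), we find a(t) = 28·sin(2·t). Differentiating acceleration, we get jerk: j(t) = 56·cos(2·t). The derivative of jerk gives snap: s(t) = -112·sin(2·t). We have snap s(t) = -112·sin(2·t). Substituting t = pi/4: s(pi/4) = -112.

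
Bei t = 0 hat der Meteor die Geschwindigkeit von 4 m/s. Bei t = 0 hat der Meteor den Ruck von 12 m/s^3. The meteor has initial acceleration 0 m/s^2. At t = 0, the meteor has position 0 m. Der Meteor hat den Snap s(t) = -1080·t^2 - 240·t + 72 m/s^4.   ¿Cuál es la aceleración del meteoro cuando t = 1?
Necesitamos integrar nuestra ecuación del snap s(t) = -1080·t^2 - 240·t + 72 2 veces. La antiderivada del snap, con j(0) = 12, da la sacudida: j(t) = -360·t^3 - 120·t^2 + 72·t + 12. La antiderivada de la sacudida es la aceleración. Usando a(0) = 0, obtenemos a(t) = 2·t·(-45·t^3 - 20·t^2 + 18·t + 6). Tenemos la aceleración a(t) = 2·t·(-45·t^3 - 20·t^2 + 18·t + 6). Sustituyendo t = 1: a(1) = -82.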